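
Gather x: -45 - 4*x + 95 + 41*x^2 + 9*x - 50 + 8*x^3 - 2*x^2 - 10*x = 8*x^3 + 39*x^2 - 5*x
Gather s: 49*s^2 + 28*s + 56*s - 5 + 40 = 49*s^2 + 84*s + 35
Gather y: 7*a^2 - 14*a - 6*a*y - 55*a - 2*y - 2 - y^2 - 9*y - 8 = 7*a^2 - 69*a - y^2 + y*(-6*a - 11) - 10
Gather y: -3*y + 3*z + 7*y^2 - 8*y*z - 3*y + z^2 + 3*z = 7*y^2 + y*(-8*z - 6) + z^2 + 6*z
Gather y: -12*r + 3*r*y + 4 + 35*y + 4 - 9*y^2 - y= -12*r - 9*y^2 + y*(3*r + 34) + 8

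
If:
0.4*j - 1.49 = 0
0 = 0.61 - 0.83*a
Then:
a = 0.73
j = 3.72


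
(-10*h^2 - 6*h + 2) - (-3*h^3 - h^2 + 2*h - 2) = 3*h^3 - 9*h^2 - 8*h + 4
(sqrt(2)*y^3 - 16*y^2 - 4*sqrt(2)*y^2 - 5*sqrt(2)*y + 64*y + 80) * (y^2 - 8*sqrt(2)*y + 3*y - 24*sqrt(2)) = sqrt(2)*y^5 - 32*y^4 - sqrt(2)*y^4 + 32*y^3 + 111*sqrt(2)*y^3 - 143*sqrt(2)*y^2 + 544*y^2 - 2176*sqrt(2)*y + 480*y - 1920*sqrt(2)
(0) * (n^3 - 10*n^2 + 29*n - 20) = 0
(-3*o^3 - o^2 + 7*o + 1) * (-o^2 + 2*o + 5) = 3*o^5 - 5*o^4 - 24*o^3 + 8*o^2 + 37*o + 5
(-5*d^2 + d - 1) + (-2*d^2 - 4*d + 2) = -7*d^2 - 3*d + 1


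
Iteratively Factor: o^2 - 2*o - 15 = (o - 5)*(o + 3)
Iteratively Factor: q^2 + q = (q + 1)*(q)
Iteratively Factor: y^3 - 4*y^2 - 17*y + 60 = (y - 5)*(y^2 + y - 12) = (y - 5)*(y + 4)*(y - 3)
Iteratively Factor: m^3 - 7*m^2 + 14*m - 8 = (m - 2)*(m^2 - 5*m + 4) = (m - 2)*(m - 1)*(m - 4)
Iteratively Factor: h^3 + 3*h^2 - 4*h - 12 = (h + 3)*(h^2 - 4) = (h - 2)*(h + 3)*(h + 2)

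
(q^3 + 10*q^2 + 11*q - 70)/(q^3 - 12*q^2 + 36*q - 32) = (q^2 + 12*q + 35)/(q^2 - 10*q + 16)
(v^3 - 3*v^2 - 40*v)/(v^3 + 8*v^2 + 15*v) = (v - 8)/(v + 3)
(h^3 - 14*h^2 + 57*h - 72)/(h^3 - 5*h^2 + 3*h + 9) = (h - 8)/(h + 1)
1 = 1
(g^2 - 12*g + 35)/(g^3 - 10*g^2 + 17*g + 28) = (g - 5)/(g^2 - 3*g - 4)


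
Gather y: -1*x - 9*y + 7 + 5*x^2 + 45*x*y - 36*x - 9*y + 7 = 5*x^2 - 37*x + y*(45*x - 18) + 14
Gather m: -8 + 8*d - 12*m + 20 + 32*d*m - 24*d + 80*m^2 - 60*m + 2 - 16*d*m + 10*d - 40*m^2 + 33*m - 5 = -6*d + 40*m^2 + m*(16*d - 39) + 9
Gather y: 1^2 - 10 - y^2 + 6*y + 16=-y^2 + 6*y + 7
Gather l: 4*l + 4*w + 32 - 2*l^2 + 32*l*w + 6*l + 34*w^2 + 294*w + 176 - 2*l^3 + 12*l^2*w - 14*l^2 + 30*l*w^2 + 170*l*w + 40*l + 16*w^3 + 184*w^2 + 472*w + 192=-2*l^3 + l^2*(12*w - 16) + l*(30*w^2 + 202*w + 50) + 16*w^3 + 218*w^2 + 770*w + 400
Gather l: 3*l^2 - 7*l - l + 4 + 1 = 3*l^2 - 8*l + 5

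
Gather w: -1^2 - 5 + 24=18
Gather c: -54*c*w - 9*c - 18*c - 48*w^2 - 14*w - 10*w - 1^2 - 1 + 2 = c*(-54*w - 27) - 48*w^2 - 24*w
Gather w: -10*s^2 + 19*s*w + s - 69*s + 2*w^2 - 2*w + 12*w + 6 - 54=-10*s^2 - 68*s + 2*w^2 + w*(19*s + 10) - 48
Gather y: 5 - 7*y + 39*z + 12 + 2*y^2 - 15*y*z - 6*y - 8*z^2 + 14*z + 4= 2*y^2 + y*(-15*z - 13) - 8*z^2 + 53*z + 21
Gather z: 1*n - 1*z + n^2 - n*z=n^2 + n + z*(-n - 1)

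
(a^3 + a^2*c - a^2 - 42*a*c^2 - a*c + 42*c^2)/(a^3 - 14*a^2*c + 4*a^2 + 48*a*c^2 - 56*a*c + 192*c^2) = (a^2 + 7*a*c - a - 7*c)/(a^2 - 8*a*c + 4*a - 32*c)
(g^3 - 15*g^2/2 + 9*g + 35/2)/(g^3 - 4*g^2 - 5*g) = (g - 7/2)/g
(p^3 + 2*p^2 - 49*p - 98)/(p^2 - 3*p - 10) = (p^2 - 49)/(p - 5)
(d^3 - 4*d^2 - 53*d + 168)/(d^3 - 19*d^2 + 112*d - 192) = (d + 7)/(d - 8)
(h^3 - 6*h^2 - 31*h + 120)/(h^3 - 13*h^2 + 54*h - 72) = (h^2 - 3*h - 40)/(h^2 - 10*h + 24)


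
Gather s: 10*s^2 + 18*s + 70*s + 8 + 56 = 10*s^2 + 88*s + 64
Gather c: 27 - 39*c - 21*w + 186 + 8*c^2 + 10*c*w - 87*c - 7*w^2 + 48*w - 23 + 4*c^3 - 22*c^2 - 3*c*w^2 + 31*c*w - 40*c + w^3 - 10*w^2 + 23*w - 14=4*c^3 - 14*c^2 + c*(-3*w^2 + 41*w - 166) + w^3 - 17*w^2 + 50*w + 176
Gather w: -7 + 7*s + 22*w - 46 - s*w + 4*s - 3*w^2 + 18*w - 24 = 11*s - 3*w^2 + w*(40 - s) - 77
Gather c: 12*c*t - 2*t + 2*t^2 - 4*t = 12*c*t + 2*t^2 - 6*t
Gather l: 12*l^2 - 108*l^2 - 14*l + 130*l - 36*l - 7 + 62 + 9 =-96*l^2 + 80*l + 64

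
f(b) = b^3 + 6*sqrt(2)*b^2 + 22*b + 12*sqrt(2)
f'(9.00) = 417.74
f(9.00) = 1631.28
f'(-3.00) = -1.91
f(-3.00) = 0.34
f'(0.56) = 32.44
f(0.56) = 32.13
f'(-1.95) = 0.31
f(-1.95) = -1.08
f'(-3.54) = -0.48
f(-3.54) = 1.06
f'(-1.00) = 8.03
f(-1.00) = 2.46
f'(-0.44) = 15.11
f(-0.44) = 8.85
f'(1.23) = 47.41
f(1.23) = 58.73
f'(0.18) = 25.15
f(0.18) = 21.21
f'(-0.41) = 15.55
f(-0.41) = 9.31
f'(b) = 3*b^2 + 12*sqrt(2)*b + 22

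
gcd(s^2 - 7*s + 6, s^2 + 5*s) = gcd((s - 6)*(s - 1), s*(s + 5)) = 1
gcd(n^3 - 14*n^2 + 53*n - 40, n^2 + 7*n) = 1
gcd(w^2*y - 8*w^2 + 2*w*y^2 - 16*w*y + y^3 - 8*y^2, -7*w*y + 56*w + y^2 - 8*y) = y - 8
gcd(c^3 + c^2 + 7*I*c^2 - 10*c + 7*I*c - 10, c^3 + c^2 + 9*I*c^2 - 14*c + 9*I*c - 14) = c^2 + c*(1 + 2*I) + 2*I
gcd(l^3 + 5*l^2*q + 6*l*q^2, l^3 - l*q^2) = l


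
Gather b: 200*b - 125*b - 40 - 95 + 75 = 75*b - 60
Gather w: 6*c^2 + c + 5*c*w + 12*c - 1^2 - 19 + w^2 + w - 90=6*c^2 + 13*c + w^2 + w*(5*c + 1) - 110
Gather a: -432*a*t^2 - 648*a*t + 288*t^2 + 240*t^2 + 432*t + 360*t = a*(-432*t^2 - 648*t) + 528*t^2 + 792*t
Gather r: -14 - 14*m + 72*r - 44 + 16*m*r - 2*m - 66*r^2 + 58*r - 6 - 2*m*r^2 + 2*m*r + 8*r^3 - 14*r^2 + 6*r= -16*m + 8*r^3 + r^2*(-2*m - 80) + r*(18*m + 136) - 64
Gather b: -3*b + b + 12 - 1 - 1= 10 - 2*b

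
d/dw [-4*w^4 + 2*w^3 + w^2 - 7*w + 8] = -16*w^3 + 6*w^2 + 2*w - 7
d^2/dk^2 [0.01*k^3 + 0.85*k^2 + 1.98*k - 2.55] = 0.06*k + 1.7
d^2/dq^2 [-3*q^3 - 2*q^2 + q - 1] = -18*q - 4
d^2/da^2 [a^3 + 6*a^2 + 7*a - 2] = 6*a + 12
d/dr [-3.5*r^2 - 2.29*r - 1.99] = -7.0*r - 2.29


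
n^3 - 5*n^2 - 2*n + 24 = (n - 4)*(n - 3)*(n + 2)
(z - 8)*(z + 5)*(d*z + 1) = d*z^3 - 3*d*z^2 - 40*d*z + z^2 - 3*z - 40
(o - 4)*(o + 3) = o^2 - o - 12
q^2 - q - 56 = (q - 8)*(q + 7)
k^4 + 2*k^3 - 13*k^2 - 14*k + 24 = (k - 3)*(k - 1)*(k + 2)*(k + 4)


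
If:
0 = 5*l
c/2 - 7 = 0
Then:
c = 14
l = 0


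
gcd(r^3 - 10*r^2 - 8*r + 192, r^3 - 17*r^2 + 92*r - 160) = r - 8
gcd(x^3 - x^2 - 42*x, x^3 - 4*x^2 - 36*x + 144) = x + 6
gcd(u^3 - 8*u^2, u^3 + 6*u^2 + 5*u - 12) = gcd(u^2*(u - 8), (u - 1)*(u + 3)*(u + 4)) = 1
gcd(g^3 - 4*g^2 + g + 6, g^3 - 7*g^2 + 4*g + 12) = g^2 - g - 2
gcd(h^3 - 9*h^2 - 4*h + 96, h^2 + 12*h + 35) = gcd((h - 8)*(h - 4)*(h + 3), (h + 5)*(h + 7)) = 1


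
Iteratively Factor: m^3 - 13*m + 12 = (m - 1)*(m^2 + m - 12) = (m - 3)*(m - 1)*(m + 4)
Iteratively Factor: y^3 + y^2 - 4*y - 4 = (y + 2)*(y^2 - y - 2) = (y + 1)*(y + 2)*(y - 2)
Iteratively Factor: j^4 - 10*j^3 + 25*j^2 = (j - 5)*(j^3 - 5*j^2) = (j - 5)^2*(j^2) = j*(j - 5)^2*(j)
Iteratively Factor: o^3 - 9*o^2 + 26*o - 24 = (o - 3)*(o^2 - 6*o + 8) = (o - 3)*(o - 2)*(o - 4)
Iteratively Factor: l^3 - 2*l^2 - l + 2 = (l - 1)*(l^2 - l - 2) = (l - 1)*(l + 1)*(l - 2)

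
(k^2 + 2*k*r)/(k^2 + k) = (k + 2*r)/(k + 1)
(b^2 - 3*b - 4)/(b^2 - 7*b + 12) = (b + 1)/(b - 3)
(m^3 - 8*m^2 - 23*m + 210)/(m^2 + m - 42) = (m^2 - 2*m - 35)/(m + 7)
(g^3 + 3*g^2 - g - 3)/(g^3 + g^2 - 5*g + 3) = (g + 1)/(g - 1)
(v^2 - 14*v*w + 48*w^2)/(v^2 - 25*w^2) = (v^2 - 14*v*w + 48*w^2)/(v^2 - 25*w^2)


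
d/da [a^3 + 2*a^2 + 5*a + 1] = 3*a^2 + 4*a + 5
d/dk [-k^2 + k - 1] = 1 - 2*k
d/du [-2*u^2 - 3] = -4*u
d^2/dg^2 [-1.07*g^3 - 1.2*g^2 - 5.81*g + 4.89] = -6.42*g - 2.4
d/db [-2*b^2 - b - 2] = -4*b - 1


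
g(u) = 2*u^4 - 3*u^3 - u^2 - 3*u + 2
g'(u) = 8*u^3 - 9*u^2 - 2*u - 3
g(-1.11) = 11.24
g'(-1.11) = -22.81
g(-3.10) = 275.77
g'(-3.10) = -321.62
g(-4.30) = 918.69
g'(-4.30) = -796.87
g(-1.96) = 56.14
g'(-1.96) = -93.89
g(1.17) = -3.94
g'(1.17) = -4.85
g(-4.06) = 741.88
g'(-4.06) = -678.62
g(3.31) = 112.39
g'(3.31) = 181.89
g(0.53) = -0.16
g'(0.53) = -5.40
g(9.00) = 10829.00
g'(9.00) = 5082.00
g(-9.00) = 15257.00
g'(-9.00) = -6546.00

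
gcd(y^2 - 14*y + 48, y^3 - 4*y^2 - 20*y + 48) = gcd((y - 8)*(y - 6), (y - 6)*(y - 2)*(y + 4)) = y - 6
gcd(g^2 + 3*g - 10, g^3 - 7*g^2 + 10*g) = g - 2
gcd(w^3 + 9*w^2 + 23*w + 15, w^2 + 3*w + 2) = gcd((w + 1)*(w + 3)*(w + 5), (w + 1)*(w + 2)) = w + 1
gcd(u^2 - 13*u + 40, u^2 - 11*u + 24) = u - 8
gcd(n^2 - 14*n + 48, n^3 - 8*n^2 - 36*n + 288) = n^2 - 14*n + 48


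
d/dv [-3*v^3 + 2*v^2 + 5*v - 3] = -9*v^2 + 4*v + 5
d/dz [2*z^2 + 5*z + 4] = 4*z + 5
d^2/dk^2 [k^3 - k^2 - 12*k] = 6*k - 2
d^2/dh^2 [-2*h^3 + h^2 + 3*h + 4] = 2 - 12*h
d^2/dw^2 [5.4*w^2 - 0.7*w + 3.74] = 10.8000000000000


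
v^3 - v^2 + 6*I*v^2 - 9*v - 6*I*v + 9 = (v - 1)*(v + 3*I)^2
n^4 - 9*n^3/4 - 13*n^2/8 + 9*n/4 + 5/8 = (n - 5/2)*(n - 1)*(n + 1/4)*(n + 1)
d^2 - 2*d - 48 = (d - 8)*(d + 6)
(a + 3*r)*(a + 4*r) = a^2 + 7*a*r + 12*r^2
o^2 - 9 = (o - 3)*(o + 3)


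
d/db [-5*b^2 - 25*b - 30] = -10*b - 25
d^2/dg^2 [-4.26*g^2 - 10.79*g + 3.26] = -8.52000000000000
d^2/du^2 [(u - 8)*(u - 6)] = 2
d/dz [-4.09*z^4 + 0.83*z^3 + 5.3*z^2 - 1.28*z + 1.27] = -16.36*z^3 + 2.49*z^2 + 10.6*z - 1.28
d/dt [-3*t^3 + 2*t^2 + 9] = t*(4 - 9*t)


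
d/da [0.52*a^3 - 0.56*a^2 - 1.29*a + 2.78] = 1.56*a^2 - 1.12*a - 1.29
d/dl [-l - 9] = -1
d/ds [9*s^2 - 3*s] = 18*s - 3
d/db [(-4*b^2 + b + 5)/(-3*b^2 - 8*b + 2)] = 7*(5*b^2 + 2*b + 6)/(9*b^4 + 48*b^3 + 52*b^2 - 32*b + 4)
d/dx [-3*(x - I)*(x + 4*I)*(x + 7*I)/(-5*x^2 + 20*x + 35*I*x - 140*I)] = (3*x^4 + x^3*(-24 - 42*I) + x^2*(261 + 132*I) + x*(-1680 - 168*I) - 588 - 1092*I)/(5*x^4 + x^3*(-40 - 70*I) + x^2*(-165 + 560*I) + x*(1960 - 1120*I) - 3920)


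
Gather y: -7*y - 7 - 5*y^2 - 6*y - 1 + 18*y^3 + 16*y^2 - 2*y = 18*y^3 + 11*y^2 - 15*y - 8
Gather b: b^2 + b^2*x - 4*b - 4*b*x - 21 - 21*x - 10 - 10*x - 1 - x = b^2*(x + 1) + b*(-4*x - 4) - 32*x - 32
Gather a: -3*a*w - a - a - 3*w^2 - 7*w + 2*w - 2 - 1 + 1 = a*(-3*w - 2) - 3*w^2 - 5*w - 2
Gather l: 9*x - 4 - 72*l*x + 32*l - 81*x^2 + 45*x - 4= l*(32 - 72*x) - 81*x^2 + 54*x - 8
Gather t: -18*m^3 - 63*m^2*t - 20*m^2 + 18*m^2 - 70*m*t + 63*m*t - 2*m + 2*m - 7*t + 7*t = -18*m^3 - 2*m^2 + t*(-63*m^2 - 7*m)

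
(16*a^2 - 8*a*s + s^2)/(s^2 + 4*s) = (16*a^2 - 8*a*s + s^2)/(s*(s + 4))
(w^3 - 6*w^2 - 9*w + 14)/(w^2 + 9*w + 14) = (w^2 - 8*w + 7)/(w + 7)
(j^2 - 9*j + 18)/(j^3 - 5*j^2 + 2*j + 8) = (j^2 - 9*j + 18)/(j^3 - 5*j^2 + 2*j + 8)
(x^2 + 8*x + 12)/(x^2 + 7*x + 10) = (x + 6)/(x + 5)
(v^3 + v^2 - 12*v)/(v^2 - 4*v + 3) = v*(v + 4)/(v - 1)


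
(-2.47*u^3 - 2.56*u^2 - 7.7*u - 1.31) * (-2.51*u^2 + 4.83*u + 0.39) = 6.1997*u^5 - 5.5045*u^4 + 5.9989*u^3 - 34.9013*u^2 - 9.3303*u - 0.5109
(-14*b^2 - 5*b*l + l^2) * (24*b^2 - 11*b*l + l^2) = -336*b^4 + 34*b^3*l + 65*b^2*l^2 - 16*b*l^3 + l^4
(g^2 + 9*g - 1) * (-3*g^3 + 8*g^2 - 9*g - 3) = -3*g^5 - 19*g^4 + 66*g^3 - 92*g^2 - 18*g + 3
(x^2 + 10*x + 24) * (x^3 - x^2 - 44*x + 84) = x^5 + 9*x^4 - 30*x^3 - 380*x^2 - 216*x + 2016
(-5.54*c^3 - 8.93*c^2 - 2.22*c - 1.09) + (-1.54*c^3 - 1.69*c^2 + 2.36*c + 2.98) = -7.08*c^3 - 10.62*c^2 + 0.14*c + 1.89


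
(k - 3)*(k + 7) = k^2 + 4*k - 21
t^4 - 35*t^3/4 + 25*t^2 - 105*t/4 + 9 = (t - 4)*(t - 3)*(t - 1)*(t - 3/4)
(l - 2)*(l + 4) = l^2 + 2*l - 8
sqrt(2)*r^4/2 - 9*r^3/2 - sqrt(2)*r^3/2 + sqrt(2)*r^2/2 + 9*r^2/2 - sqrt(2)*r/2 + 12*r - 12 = (r - 1)*(r - 4*sqrt(2))*(r - 3*sqrt(2)/2)*(sqrt(2)*r/2 + 1)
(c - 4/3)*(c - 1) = c^2 - 7*c/3 + 4/3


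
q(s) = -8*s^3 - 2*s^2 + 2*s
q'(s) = -24*s^2 - 4*s + 2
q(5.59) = -1448.73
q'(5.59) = -770.31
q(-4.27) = 577.83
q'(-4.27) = -418.51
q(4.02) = -544.00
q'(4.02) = -401.93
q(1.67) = -39.50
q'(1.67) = -71.61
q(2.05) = -73.23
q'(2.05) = -107.06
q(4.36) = -692.35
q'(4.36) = -471.67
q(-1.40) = 15.23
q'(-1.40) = -39.44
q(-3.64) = 352.05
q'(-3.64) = -301.43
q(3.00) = -228.00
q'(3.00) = -226.00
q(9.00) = -5976.00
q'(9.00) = -1978.00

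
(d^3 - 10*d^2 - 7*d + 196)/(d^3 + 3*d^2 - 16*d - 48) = (d^2 - 14*d + 49)/(d^2 - d - 12)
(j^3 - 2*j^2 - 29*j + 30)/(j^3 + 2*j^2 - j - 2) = (j^2 - j - 30)/(j^2 + 3*j + 2)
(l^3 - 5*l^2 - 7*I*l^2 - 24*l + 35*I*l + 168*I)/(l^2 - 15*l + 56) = (l^2 + l*(3 - 7*I) - 21*I)/(l - 7)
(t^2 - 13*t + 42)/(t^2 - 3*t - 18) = (t - 7)/(t + 3)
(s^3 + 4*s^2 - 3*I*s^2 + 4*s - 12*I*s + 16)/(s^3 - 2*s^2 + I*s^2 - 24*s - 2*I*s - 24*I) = (s - 4*I)/(s - 6)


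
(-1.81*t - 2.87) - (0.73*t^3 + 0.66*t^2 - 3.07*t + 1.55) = -0.73*t^3 - 0.66*t^2 + 1.26*t - 4.42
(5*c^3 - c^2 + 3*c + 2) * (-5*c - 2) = -25*c^4 - 5*c^3 - 13*c^2 - 16*c - 4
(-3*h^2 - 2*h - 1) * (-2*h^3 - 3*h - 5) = 6*h^5 + 4*h^4 + 11*h^3 + 21*h^2 + 13*h + 5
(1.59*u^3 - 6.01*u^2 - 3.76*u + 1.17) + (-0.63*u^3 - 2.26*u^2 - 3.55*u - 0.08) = 0.96*u^3 - 8.27*u^2 - 7.31*u + 1.09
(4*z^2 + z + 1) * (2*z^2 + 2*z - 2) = 8*z^4 + 10*z^3 - 4*z^2 - 2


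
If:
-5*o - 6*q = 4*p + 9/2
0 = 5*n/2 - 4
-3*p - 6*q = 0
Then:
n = 8/5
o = 2*q/5 - 9/10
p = -2*q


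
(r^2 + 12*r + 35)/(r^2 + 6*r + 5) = (r + 7)/(r + 1)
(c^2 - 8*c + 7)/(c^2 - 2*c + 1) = (c - 7)/(c - 1)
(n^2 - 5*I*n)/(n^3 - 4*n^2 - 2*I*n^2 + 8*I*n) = (n - 5*I)/(n^2 - 4*n - 2*I*n + 8*I)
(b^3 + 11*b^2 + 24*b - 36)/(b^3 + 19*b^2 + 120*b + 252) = (b - 1)/(b + 7)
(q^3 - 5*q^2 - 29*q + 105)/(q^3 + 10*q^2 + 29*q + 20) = (q^2 - 10*q + 21)/(q^2 + 5*q + 4)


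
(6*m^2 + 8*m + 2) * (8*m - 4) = 48*m^3 + 40*m^2 - 16*m - 8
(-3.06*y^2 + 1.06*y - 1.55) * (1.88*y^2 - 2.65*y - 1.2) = -5.7528*y^4 + 10.1018*y^3 - 2.051*y^2 + 2.8355*y + 1.86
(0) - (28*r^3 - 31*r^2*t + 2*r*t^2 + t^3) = -28*r^3 + 31*r^2*t - 2*r*t^2 - t^3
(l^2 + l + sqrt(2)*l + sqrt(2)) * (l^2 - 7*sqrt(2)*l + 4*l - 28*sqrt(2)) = l^4 - 6*sqrt(2)*l^3 + 5*l^3 - 30*sqrt(2)*l^2 - 10*l^2 - 70*l - 24*sqrt(2)*l - 56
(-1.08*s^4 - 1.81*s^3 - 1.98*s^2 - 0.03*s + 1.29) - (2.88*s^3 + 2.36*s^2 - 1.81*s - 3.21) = -1.08*s^4 - 4.69*s^3 - 4.34*s^2 + 1.78*s + 4.5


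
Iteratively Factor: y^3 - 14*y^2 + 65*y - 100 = (y - 5)*(y^2 - 9*y + 20) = (y - 5)*(y - 4)*(y - 5)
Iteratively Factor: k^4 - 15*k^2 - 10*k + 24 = (k - 4)*(k^3 + 4*k^2 + k - 6) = (k - 4)*(k + 3)*(k^2 + k - 2) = (k - 4)*(k - 1)*(k + 3)*(k + 2)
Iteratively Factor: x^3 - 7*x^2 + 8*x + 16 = (x - 4)*(x^2 - 3*x - 4) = (x - 4)^2*(x + 1)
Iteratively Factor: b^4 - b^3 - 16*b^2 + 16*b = (b - 1)*(b^3 - 16*b) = (b - 4)*(b - 1)*(b^2 + 4*b) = b*(b - 4)*(b - 1)*(b + 4)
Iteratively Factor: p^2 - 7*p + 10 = (p - 5)*(p - 2)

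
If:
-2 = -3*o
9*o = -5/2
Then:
No Solution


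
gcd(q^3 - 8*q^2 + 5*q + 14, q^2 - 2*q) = q - 2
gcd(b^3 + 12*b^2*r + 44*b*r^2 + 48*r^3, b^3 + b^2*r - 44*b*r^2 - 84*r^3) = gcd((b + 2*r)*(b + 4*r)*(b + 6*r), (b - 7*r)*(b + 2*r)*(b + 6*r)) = b^2 + 8*b*r + 12*r^2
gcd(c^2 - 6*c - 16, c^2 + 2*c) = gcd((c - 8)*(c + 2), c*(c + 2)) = c + 2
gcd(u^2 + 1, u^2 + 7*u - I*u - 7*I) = u - I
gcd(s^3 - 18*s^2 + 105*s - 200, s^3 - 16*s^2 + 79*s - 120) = s^2 - 13*s + 40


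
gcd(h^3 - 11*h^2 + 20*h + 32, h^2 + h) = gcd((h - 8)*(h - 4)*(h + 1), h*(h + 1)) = h + 1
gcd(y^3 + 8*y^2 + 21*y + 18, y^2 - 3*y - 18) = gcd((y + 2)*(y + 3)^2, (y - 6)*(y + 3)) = y + 3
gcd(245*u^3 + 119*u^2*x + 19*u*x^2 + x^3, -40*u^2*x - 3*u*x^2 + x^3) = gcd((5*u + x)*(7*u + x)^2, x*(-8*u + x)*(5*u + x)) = 5*u + x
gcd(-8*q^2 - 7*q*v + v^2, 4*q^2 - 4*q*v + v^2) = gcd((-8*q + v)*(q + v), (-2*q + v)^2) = 1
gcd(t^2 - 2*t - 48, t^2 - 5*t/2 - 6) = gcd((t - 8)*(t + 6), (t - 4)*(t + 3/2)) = 1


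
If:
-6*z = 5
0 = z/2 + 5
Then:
No Solution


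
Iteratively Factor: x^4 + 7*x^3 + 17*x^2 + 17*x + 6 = (x + 1)*(x^3 + 6*x^2 + 11*x + 6) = (x + 1)*(x + 2)*(x^2 + 4*x + 3) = (x + 1)*(x + 2)*(x + 3)*(x + 1)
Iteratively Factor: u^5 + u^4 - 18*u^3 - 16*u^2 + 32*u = (u)*(u^4 + u^3 - 18*u^2 - 16*u + 32) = u*(u - 4)*(u^3 + 5*u^2 + 2*u - 8) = u*(u - 4)*(u + 4)*(u^2 + u - 2) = u*(u - 4)*(u + 2)*(u + 4)*(u - 1)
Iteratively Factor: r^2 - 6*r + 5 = (r - 5)*(r - 1)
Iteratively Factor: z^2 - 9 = (z + 3)*(z - 3)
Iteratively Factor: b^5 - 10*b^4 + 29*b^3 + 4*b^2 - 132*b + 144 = (b - 4)*(b^4 - 6*b^3 + 5*b^2 + 24*b - 36) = (b - 4)*(b - 2)*(b^3 - 4*b^2 - 3*b + 18) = (b - 4)*(b - 3)*(b - 2)*(b^2 - b - 6) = (b - 4)*(b - 3)*(b - 2)*(b + 2)*(b - 3)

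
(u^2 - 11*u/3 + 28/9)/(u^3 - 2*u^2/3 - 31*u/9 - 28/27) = 3*(3*u - 4)/(9*u^2 + 15*u + 4)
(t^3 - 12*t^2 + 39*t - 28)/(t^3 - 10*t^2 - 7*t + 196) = (t^2 - 5*t + 4)/(t^2 - 3*t - 28)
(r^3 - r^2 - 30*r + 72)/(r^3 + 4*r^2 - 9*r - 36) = (r^2 + 2*r - 24)/(r^2 + 7*r + 12)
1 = 1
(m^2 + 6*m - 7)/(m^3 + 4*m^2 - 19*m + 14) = 1/(m - 2)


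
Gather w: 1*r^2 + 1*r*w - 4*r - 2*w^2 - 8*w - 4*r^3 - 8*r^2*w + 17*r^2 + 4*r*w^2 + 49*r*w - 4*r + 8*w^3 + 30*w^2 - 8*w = -4*r^3 + 18*r^2 - 8*r + 8*w^3 + w^2*(4*r + 28) + w*(-8*r^2 + 50*r - 16)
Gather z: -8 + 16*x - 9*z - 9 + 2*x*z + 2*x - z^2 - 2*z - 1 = 18*x - z^2 + z*(2*x - 11) - 18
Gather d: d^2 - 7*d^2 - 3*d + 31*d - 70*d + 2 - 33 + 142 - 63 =-6*d^2 - 42*d + 48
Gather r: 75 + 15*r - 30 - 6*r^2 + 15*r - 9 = -6*r^2 + 30*r + 36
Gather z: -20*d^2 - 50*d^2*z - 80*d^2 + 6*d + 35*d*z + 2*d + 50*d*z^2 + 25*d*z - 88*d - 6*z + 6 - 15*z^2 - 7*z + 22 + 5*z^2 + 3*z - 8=-100*d^2 - 80*d + z^2*(50*d - 10) + z*(-50*d^2 + 60*d - 10) + 20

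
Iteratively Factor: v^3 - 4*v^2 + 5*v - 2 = (v - 1)*(v^2 - 3*v + 2) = (v - 2)*(v - 1)*(v - 1)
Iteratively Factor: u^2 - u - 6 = (u - 3)*(u + 2)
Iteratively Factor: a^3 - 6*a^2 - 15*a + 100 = (a + 4)*(a^2 - 10*a + 25) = (a - 5)*(a + 4)*(a - 5)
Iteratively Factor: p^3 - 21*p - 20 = (p + 1)*(p^2 - p - 20) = (p - 5)*(p + 1)*(p + 4)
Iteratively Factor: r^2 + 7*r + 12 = (r + 3)*(r + 4)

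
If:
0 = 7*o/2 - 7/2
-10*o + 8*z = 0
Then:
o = 1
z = 5/4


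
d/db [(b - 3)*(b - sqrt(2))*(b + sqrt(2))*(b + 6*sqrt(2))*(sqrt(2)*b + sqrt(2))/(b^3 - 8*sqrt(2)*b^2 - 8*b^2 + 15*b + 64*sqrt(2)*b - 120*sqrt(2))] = 2*(sqrt(2)*b^5 - 18*b^4 - 7*sqrt(2)*b^4 - 101*sqrt(2)*b^3 + 84*b^3 + 118*b^2 + 678*sqrt(2)*b^2 - 136*b + 480*sqrt(2)*b - 576*sqrt(2) - 140)/(b^4 - 16*sqrt(2)*b^3 - 10*b^3 + 153*b^2 + 160*sqrt(2)*b^2 - 1280*b - 400*sqrt(2)*b + 3200)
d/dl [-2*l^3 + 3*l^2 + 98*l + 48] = -6*l^2 + 6*l + 98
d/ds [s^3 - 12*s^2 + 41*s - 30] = 3*s^2 - 24*s + 41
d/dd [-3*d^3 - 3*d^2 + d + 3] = -9*d^2 - 6*d + 1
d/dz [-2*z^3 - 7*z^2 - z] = -6*z^2 - 14*z - 1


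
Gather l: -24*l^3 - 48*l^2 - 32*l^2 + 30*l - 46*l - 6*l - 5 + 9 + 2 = -24*l^3 - 80*l^2 - 22*l + 6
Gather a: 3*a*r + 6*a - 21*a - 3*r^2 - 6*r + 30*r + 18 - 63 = a*(3*r - 15) - 3*r^2 + 24*r - 45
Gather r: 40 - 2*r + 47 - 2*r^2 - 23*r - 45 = -2*r^2 - 25*r + 42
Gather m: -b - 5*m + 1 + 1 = -b - 5*m + 2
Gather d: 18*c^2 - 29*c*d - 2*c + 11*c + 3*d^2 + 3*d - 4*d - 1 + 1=18*c^2 + 9*c + 3*d^2 + d*(-29*c - 1)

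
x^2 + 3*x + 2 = (x + 1)*(x + 2)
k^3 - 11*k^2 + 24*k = k*(k - 8)*(k - 3)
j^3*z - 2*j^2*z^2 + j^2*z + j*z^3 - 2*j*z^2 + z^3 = (j - z)^2*(j*z + z)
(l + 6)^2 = l^2 + 12*l + 36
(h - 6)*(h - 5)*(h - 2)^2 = h^4 - 15*h^3 + 78*h^2 - 164*h + 120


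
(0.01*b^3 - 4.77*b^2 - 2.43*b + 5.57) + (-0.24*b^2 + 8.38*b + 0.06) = 0.01*b^3 - 5.01*b^2 + 5.95*b + 5.63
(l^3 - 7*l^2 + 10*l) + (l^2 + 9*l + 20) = l^3 - 6*l^2 + 19*l + 20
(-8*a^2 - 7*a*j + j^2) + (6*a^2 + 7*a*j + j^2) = -2*a^2 + 2*j^2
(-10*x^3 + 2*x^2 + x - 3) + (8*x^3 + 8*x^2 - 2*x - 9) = -2*x^3 + 10*x^2 - x - 12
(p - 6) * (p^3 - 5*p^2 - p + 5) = p^4 - 11*p^3 + 29*p^2 + 11*p - 30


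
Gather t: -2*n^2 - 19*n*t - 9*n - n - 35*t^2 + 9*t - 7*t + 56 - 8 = -2*n^2 - 10*n - 35*t^2 + t*(2 - 19*n) + 48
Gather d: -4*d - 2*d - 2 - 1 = -6*d - 3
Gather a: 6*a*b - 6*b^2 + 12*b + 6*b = 6*a*b - 6*b^2 + 18*b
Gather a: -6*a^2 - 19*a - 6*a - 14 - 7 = -6*a^2 - 25*a - 21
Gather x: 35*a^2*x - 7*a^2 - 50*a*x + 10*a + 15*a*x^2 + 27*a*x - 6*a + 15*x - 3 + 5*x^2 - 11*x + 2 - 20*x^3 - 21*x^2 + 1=-7*a^2 + 4*a - 20*x^3 + x^2*(15*a - 16) + x*(35*a^2 - 23*a + 4)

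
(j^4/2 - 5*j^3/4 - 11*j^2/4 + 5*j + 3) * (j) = j^5/2 - 5*j^4/4 - 11*j^3/4 + 5*j^2 + 3*j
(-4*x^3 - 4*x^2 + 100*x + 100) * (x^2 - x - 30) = -4*x^5 + 224*x^3 + 120*x^2 - 3100*x - 3000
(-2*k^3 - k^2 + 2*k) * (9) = -18*k^3 - 9*k^2 + 18*k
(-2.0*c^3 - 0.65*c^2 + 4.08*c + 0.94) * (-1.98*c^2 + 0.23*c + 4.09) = 3.96*c^5 + 0.827*c^4 - 16.4079*c^3 - 3.5813*c^2 + 16.9034*c + 3.8446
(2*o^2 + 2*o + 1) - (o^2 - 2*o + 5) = o^2 + 4*o - 4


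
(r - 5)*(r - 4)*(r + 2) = r^3 - 7*r^2 + 2*r + 40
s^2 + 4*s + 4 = (s + 2)^2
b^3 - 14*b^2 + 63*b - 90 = (b - 6)*(b - 5)*(b - 3)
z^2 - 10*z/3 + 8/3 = (z - 2)*(z - 4/3)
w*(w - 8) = w^2 - 8*w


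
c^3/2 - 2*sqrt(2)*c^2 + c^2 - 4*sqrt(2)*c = c*(c/2 + 1)*(c - 4*sqrt(2))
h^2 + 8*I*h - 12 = (h + 2*I)*(h + 6*I)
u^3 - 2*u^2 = u^2*(u - 2)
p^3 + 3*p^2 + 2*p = p*(p + 1)*(p + 2)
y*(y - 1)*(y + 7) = y^3 + 6*y^2 - 7*y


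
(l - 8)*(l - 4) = l^2 - 12*l + 32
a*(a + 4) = a^2 + 4*a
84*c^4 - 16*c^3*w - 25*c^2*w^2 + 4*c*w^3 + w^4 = (-3*c + w)*(-2*c + w)*(2*c + w)*(7*c + w)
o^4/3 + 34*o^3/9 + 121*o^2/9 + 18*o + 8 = (o/3 + 1)*(o + 1)*(o + 4/3)*(o + 6)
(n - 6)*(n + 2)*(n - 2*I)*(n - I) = n^4 - 4*n^3 - 3*I*n^3 - 14*n^2 + 12*I*n^2 + 8*n + 36*I*n + 24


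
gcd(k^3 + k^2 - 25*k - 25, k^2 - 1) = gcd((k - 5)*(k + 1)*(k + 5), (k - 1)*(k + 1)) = k + 1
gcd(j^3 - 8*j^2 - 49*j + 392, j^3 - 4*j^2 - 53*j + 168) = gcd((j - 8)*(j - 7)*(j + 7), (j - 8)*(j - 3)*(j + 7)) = j^2 - j - 56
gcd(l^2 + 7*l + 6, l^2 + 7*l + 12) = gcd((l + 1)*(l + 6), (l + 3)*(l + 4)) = 1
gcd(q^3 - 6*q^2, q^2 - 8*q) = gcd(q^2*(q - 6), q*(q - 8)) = q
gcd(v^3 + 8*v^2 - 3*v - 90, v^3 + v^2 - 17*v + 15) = v^2 + 2*v - 15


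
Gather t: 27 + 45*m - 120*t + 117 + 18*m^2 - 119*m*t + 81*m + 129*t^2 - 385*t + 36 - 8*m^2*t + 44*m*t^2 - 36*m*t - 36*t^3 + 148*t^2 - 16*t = 18*m^2 + 126*m - 36*t^3 + t^2*(44*m + 277) + t*(-8*m^2 - 155*m - 521) + 180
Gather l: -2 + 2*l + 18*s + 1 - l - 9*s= l + 9*s - 1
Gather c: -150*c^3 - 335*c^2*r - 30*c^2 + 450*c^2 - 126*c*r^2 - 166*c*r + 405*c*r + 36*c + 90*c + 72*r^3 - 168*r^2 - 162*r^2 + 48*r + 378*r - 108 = -150*c^3 + c^2*(420 - 335*r) + c*(-126*r^2 + 239*r + 126) + 72*r^3 - 330*r^2 + 426*r - 108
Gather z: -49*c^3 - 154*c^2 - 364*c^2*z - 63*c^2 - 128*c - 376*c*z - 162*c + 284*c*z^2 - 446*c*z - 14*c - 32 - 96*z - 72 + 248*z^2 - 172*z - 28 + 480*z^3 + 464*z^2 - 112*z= -49*c^3 - 217*c^2 - 304*c + 480*z^3 + z^2*(284*c + 712) + z*(-364*c^2 - 822*c - 380) - 132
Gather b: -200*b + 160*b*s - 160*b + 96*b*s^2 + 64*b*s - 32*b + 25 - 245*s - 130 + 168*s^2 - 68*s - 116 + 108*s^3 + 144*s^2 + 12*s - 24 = b*(96*s^2 + 224*s - 392) + 108*s^3 + 312*s^2 - 301*s - 245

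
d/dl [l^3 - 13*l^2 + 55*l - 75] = 3*l^2 - 26*l + 55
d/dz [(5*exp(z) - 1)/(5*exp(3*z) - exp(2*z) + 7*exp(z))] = (-50*exp(3*z) + 20*exp(2*z) - 2*exp(z) + 7)*exp(-z)/(25*exp(4*z) - 10*exp(3*z) + 71*exp(2*z) - 14*exp(z) + 49)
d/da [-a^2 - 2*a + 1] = -2*a - 2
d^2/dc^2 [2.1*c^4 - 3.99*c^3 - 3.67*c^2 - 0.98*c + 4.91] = 25.2*c^2 - 23.94*c - 7.34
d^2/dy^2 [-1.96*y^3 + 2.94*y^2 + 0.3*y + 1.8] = 5.88 - 11.76*y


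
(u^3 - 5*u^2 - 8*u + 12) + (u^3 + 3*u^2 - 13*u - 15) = 2*u^3 - 2*u^2 - 21*u - 3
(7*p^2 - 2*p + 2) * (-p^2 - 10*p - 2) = -7*p^4 - 68*p^3 + 4*p^2 - 16*p - 4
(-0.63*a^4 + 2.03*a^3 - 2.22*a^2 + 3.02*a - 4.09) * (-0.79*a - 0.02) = 0.4977*a^5 - 1.5911*a^4 + 1.7132*a^3 - 2.3414*a^2 + 3.1707*a + 0.0818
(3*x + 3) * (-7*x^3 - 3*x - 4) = -21*x^4 - 21*x^3 - 9*x^2 - 21*x - 12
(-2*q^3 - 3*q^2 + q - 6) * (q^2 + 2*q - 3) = -2*q^5 - 7*q^4 + q^3 + 5*q^2 - 15*q + 18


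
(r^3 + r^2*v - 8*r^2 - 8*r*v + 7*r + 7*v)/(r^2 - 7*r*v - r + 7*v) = (r^2 + r*v - 7*r - 7*v)/(r - 7*v)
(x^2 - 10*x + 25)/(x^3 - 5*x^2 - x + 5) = (x - 5)/(x^2 - 1)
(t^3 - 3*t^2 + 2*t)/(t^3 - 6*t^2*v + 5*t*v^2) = (t^2 - 3*t + 2)/(t^2 - 6*t*v + 5*v^2)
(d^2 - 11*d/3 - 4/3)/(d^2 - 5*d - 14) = (-3*d^2 + 11*d + 4)/(3*(-d^2 + 5*d + 14))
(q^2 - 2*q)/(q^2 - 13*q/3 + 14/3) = 3*q/(3*q - 7)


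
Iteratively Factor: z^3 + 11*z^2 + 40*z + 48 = (z + 4)*(z^2 + 7*z + 12) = (z + 3)*(z + 4)*(z + 4)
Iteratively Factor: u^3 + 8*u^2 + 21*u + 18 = (u + 3)*(u^2 + 5*u + 6) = (u + 3)^2*(u + 2)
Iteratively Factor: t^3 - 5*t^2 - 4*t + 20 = (t - 2)*(t^2 - 3*t - 10) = (t - 2)*(t + 2)*(t - 5)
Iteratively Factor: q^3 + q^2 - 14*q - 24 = (q + 3)*(q^2 - 2*q - 8) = (q + 2)*(q + 3)*(q - 4)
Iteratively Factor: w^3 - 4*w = (w + 2)*(w^2 - 2*w) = (w - 2)*(w + 2)*(w)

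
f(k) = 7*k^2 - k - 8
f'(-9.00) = -127.00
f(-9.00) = 568.00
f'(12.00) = 167.00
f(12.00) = 988.00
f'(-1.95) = -28.30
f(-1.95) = 20.57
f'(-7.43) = -105.02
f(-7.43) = 385.86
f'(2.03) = 27.42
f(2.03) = 18.82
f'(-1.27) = -18.78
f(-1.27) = 4.56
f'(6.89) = 95.46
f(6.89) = 317.41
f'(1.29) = 17.06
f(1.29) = 2.36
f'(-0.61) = -9.54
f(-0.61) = -4.79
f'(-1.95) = -28.30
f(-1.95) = 20.57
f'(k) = 14*k - 1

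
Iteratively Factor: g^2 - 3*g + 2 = (g - 2)*(g - 1)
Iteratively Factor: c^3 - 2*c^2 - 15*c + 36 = (c - 3)*(c^2 + c - 12) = (c - 3)^2*(c + 4)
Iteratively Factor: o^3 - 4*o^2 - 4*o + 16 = (o + 2)*(o^2 - 6*o + 8) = (o - 4)*(o + 2)*(o - 2)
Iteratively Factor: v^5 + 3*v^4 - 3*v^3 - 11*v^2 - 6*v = (v + 1)*(v^4 + 2*v^3 - 5*v^2 - 6*v) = (v - 2)*(v + 1)*(v^3 + 4*v^2 + 3*v) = v*(v - 2)*(v + 1)*(v^2 + 4*v + 3) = v*(v - 2)*(v + 1)*(v + 3)*(v + 1)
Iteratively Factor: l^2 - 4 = (l + 2)*(l - 2)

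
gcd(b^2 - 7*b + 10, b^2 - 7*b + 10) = b^2 - 7*b + 10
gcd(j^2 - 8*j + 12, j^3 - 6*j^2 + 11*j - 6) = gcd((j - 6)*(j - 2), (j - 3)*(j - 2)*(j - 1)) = j - 2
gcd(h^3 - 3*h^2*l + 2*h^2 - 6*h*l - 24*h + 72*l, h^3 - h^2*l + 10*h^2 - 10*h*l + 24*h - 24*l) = h + 6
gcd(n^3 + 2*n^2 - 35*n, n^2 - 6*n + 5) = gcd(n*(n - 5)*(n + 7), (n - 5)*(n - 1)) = n - 5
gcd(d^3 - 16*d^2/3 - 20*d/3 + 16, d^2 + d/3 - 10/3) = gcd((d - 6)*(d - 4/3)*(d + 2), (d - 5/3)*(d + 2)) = d + 2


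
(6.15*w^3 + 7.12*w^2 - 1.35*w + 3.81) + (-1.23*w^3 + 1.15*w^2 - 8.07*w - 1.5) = 4.92*w^3 + 8.27*w^2 - 9.42*w + 2.31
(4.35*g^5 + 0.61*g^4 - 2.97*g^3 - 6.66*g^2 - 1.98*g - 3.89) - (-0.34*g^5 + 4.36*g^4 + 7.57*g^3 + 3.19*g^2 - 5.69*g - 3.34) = 4.69*g^5 - 3.75*g^4 - 10.54*g^3 - 9.85*g^2 + 3.71*g - 0.55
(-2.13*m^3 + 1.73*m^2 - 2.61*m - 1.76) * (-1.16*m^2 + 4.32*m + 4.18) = 2.4708*m^5 - 11.2084*m^4 + 1.5978*m^3 - 2.0022*m^2 - 18.513*m - 7.3568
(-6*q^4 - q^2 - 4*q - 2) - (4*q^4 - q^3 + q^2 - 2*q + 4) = -10*q^4 + q^3 - 2*q^2 - 2*q - 6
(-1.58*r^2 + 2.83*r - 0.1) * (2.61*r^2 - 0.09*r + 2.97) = -4.1238*r^4 + 7.5285*r^3 - 5.2083*r^2 + 8.4141*r - 0.297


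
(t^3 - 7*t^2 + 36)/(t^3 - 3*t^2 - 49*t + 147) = (t^2 - 4*t - 12)/(t^2 - 49)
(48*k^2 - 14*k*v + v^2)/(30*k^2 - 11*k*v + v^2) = (-8*k + v)/(-5*k + v)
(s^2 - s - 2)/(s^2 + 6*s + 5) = (s - 2)/(s + 5)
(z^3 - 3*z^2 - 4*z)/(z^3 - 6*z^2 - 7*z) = (z - 4)/(z - 7)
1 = 1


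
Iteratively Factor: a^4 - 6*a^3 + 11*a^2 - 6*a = (a)*(a^3 - 6*a^2 + 11*a - 6) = a*(a - 2)*(a^2 - 4*a + 3) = a*(a - 2)*(a - 1)*(a - 3)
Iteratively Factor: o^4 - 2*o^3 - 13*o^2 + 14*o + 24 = (o + 1)*(o^3 - 3*o^2 - 10*o + 24) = (o + 1)*(o + 3)*(o^2 - 6*o + 8) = (o - 4)*(o + 1)*(o + 3)*(o - 2)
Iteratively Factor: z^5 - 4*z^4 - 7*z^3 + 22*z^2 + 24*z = (z + 2)*(z^4 - 6*z^3 + 5*z^2 + 12*z) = z*(z + 2)*(z^3 - 6*z^2 + 5*z + 12) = z*(z + 1)*(z + 2)*(z^2 - 7*z + 12) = z*(z - 3)*(z + 1)*(z + 2)*(z - 4)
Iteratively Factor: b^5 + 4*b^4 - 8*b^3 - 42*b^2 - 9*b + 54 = (b - 3)*(b^4 + 7*b^3 + 13*b^2 - 3*b - 18) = (b - 3)*(b + 3)*(b^3 + 4*b^2 + b - 6) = (b - 3)*(b + 3)^2*(b^2 + b - 2) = (b - 3)*(b + 2)*(b + 3)^2*(b - 1)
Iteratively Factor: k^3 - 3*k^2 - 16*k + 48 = (k - 4)*(k^2 + k - 12) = (k - 4)*(k - 3)*(k + 4)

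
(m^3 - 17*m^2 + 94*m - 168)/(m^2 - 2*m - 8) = (m^2 - 13*m + 42)/(m + 2)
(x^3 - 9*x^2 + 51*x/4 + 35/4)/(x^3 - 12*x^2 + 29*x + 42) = (x^2 - 2*x - 5/4)/(x^2 - 5*x - 6)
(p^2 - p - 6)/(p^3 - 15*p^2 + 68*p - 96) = (p + 2)/(p^2 - 12*p + 32)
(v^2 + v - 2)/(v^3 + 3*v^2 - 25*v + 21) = (v + 2)/(v^2 + 4*v - 21)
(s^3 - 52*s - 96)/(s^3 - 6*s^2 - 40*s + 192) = (s + 2)/(s - 4)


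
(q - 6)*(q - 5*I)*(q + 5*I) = q^3 - 6*q^2 + 25*q - 150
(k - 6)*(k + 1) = k^2 - 5*k - 6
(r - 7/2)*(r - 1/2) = r^2 - 4*r + 7/4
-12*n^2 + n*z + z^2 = (-3*n + z)*(4*n + z)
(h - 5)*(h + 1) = h^2 - 4*h - 5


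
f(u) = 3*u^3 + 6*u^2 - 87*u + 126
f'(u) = 9*u^2 + 12*u - 87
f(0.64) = 73.56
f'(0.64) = -75.63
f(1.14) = 39.06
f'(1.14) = -61.62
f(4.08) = 74.67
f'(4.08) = 111.78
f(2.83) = -4.16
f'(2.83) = 19.04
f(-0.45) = 166.09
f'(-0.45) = -90.58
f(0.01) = 125.13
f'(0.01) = -86.88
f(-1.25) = 238.27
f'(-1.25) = -87.94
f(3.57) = 28.38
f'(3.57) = 70.54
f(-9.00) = -792.00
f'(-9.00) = 534.00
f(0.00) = 126.00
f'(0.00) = -87.00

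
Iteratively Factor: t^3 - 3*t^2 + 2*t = (t - 2)*(t^2 - t) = (t - 2)*(t - 1)*(t)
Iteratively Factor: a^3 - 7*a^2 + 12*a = (a - 4)*(a^2 - 3*a) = (a - 4)*(a - 3)*(a)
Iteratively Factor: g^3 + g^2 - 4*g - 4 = (g - 2)*(g^2 + 3*g + 2) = (g - 2)*(g + 2)*(g + 1)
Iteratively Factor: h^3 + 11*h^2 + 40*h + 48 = (h + 3)*(h^2 + 8*h + 16) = (h + 3)*(h + 4)*(h + 4)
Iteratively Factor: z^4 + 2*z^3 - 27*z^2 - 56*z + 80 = (z + 4)*(z^3 - 2*z^2 - 19*z + 20) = (z - 1)*(z + 4)*(z^2 - z - 20) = (z - 5)*(z - 1)*(z + 4)*(z + 4)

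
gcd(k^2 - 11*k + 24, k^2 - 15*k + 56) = k - 8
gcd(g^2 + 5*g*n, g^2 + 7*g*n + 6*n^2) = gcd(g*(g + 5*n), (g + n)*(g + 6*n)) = 1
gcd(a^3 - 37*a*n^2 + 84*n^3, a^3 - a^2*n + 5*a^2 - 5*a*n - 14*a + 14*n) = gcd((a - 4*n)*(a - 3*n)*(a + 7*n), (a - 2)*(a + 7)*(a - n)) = 1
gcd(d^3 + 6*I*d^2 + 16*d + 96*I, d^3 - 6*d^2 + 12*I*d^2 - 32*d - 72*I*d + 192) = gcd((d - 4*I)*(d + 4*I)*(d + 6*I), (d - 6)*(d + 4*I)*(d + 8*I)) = d + 4*I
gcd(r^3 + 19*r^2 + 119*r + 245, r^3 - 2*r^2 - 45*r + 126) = r + 7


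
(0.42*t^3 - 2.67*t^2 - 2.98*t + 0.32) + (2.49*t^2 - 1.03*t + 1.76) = 0.42*t^3 - 0.18*t^2 - 4.01*t + 2.08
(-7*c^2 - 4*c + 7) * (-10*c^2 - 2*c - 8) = 70*c^4 + 54*c^3 - 6*c^2 + 18*c - 56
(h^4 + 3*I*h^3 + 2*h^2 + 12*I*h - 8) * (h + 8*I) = h^5 + 11*I*h^4 - 22*h^3 + 28*I*h^2 - 104*h - 64*I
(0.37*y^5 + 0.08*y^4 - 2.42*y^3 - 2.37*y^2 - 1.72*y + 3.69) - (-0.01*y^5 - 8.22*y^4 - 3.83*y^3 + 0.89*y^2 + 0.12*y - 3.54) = 0.38*y^5 + 8.3*y^4 + 1.41*y^3 - 3.26*y^2 - 1.84*y + 7.23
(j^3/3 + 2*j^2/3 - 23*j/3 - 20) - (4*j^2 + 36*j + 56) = j^3/3 - 10*j^2/3 - 131*j/3 - 76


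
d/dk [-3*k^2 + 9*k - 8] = 9 - 6*k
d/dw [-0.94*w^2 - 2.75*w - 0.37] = -1.88*w - 2.75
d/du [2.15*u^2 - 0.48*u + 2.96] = 4.3*u - 0.48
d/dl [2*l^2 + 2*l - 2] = 4*l + 2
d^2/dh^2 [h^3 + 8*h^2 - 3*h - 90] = 6*h + 16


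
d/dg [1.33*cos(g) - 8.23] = -1.33*sin(g)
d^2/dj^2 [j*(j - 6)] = 2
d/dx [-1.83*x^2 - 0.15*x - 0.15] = -3.66*x - 0.15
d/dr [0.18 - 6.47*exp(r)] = -6.47*exp(r)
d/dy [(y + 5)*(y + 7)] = 2*y + 12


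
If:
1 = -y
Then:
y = -1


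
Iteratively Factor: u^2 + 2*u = (u)*(u + 2)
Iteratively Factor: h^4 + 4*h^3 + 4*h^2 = (h)*(h^3 + 4*h^2 + 4*h) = h*(h + 2)*(h^2 + 2*h) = h*(h + 2)^2*(h)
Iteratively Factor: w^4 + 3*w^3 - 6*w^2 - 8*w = (w + 4)*(w^3 - w^2 - 2*w) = w*(w + 4)*(w^2 - w - 2) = w*(w - 2)*(w + 4)*(w + 1)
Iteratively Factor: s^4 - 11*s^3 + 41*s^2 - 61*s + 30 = (s - 2)*(s^3 - 9*s^2 + 23*s - 15) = (s - 5)*(s - 2)*(s^2 - 4*s + 3) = (s - 5)*(s - 3)*(s - 2)*(s - 1)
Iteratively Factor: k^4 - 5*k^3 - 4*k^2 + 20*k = (k)*(k^3 - 5*k^2 - 4*k + 20) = k*(k + 2)*(k^2 - 7*k + 10) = k*(k - 5)*(k + 2)*(k - 2)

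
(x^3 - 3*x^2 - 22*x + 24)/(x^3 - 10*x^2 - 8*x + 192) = (x - 1)/(x - 8)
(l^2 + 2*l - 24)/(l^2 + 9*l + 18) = (l - 4)/(l + 3)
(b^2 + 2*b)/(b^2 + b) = (b + 2)/(b + 1)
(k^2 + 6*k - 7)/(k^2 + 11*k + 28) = (k - 1)/(k + 4)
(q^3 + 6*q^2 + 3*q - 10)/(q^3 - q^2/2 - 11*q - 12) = 2*(q^2 + 4*q - 5)/(2*q^2 - 5*q - 12)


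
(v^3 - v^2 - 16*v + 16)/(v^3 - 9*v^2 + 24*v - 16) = (v + 4)/(v - 4)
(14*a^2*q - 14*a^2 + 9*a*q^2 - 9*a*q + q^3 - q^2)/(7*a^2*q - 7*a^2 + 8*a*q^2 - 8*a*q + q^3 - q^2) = (2*a + q)/(a + q)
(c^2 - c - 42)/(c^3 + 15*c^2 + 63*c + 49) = (c^2 - c - 42)/(c^3 + 15*c^2 + 63*c + 49)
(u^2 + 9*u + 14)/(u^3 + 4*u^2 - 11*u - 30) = (u + 7)/(u^2 + 2*u - 15)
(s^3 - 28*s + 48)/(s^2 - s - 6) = (-s^3 + 28*s - 48)/(-s^2 + s + 6)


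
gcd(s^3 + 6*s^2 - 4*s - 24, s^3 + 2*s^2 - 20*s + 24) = s^2 + 4*s - 12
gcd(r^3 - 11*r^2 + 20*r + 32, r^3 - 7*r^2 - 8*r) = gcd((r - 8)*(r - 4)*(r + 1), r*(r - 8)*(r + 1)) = r^2 - 7*r - 8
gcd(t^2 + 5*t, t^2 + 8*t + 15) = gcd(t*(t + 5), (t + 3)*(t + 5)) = t + 5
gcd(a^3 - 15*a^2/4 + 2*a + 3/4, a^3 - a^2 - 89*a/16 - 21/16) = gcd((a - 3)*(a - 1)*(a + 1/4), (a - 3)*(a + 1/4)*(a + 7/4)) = a^2 - 11*a/4 - 3/4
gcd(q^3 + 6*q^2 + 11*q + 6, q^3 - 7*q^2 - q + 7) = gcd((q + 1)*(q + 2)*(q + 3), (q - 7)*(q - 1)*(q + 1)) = q + 1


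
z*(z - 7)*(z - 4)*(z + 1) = z^4 - 10*z^3 + 17*z^2 + 28*z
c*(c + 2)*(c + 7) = c^3 + 9*c^2 + 14*c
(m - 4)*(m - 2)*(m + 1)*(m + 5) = m^4 - 23*m^2 + 18*m + 40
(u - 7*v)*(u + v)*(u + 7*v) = u^3 + u^2*v - 49*u*v^2 - 49*v^3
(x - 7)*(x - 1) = x^2 - 8*x + 7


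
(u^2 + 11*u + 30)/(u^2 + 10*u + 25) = (u + 6)/(u + 5)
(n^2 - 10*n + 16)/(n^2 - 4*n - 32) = (n - 2)/(n + 4)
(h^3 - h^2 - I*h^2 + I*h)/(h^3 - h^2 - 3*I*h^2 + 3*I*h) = (h - I)/(h - 3*I)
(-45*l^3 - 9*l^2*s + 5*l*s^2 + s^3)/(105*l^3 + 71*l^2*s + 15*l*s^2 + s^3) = (-3*l + s)/(7*l + s)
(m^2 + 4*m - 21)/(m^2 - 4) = (m^2 + 4*m - 21)/(m^2 - 4)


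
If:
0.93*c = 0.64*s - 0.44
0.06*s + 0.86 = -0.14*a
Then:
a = -0.428571428571429*s - 6.14285714285714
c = 0.688172043010753*s - 0.473118279569892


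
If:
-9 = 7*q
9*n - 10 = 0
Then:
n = 10/9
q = -9/7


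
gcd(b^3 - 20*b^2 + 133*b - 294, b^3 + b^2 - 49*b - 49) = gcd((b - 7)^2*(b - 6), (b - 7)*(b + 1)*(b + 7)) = b - 7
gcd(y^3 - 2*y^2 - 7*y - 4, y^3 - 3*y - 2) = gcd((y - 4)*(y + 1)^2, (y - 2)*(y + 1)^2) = y^2 + 2*y + 1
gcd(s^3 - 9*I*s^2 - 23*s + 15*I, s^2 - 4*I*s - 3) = s^2 - 4*I*s - 3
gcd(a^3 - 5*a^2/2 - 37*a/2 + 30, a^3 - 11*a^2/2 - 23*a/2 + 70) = a - 5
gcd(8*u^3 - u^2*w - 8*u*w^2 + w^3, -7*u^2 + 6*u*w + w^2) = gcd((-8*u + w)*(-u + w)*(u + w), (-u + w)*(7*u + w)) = u - w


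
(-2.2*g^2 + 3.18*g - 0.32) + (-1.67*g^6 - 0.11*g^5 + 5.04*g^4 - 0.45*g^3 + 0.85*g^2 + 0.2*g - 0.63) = -1.67*g^6 - 0.11*g^5 + 5.04*g^4 - 0.45*g^3 - 1.35*g^2 + 3.38*g - 0.95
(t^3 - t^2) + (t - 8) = t^3 - t^2 + t - 8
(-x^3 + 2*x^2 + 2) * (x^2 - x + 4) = -x^5 + 3*x^4 - 6*x^3 + 10*x^2 - 2*x + 8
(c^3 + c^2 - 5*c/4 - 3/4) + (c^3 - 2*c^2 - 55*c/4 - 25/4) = 2*c^3 - c^2 - 15*c - 7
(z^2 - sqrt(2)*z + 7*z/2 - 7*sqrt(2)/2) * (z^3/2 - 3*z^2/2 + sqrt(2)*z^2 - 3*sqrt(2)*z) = z^5/2 + z^4/4 + sqrt(2)*z^4/2 - 29*z^3/4 + sqrt(2)*z^3/4 - 21*sqrt(2)*z^2/4 - z^2 + 21*z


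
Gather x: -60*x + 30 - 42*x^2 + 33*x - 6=-42*x^2 - 27*x + 24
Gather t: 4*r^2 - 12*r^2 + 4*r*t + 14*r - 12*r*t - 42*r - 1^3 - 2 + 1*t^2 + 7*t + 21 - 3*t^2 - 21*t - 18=-8*r^2 - 28*r - 2*t^2 + t*(-8*r - 14)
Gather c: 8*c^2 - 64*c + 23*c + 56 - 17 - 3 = 8*c^2 - 41*c + 36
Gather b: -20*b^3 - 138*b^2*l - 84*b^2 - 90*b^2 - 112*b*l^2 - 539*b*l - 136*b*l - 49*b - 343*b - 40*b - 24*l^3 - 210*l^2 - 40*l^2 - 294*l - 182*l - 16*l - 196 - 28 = -20*b^3 + b^2*(-138*l - 174) + b*(-112*l^2 - 675*l - 432) - 24*l^3 - 250*l^2 - 492*l - 224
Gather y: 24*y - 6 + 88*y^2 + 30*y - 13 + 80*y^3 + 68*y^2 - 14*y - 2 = 80*y^3 + 156*y^2 + 40*y - 21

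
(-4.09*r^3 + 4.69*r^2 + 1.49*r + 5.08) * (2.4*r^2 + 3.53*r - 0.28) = -9.816*r^5 - 3.1817*r^4 + 21.2769*r^3 + 16.1385*r^2 + 17.5152*r - 1.4224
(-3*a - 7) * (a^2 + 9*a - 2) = -3*a^3 - 34*a^2 - 57*a + 14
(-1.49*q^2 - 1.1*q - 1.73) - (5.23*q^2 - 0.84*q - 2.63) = -6.72*q^2 - 0.26*q + 0.9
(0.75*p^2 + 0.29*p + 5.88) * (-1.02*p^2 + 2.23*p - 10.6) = -0.765*p^4 + 1.3767*p^3 - 13.3009*p^2 + 10.0384*p - 62.328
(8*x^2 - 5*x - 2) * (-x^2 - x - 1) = -8*x^4 - 3*x^3 - x^2 + 7*x + 2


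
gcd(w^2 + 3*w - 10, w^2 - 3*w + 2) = w - 2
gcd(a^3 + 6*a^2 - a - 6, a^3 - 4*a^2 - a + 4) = a^2 - 1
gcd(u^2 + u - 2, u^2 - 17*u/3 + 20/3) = 1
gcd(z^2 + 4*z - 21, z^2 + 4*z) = 1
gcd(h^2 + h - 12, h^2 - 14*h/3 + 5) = h - 3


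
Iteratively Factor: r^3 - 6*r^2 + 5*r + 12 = (r - 4)*(r^2 - 2*r - 3) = (r - 4)*(r - 3)*(r + 1)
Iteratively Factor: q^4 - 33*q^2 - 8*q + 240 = (q - 5)*(q^3 + 5*q^2 - 8*q - 48) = (q - 5)*(q + 4)*(q^2 + q - 12) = (q - 5)*(q - 3)*(q + 4)*(q + 4)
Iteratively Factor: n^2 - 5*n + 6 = (n - 2)*(n - 3)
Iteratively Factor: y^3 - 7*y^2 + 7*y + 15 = (y + 1)*(y^2 - 8*y + 15) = (y - 3)*(y + 1)*(y - 5)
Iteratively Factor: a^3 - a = (a + 1)*(a^2 - a) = a*(a + 1)*(a - 1)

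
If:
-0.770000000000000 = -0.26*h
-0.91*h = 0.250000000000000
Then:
No Solution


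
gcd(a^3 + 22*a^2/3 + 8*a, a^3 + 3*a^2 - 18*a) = a^2 + 6*a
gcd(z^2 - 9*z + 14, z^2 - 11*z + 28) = z - 7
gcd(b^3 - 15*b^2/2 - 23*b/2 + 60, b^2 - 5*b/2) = b - 5/2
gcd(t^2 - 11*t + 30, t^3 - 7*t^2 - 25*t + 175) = t - 5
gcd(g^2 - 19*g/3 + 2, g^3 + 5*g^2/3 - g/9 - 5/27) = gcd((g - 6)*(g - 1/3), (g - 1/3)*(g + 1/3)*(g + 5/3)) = g - 1/3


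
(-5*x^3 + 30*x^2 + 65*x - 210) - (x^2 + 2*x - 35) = -5*x^3 + 29*x^2 + 63*x - 175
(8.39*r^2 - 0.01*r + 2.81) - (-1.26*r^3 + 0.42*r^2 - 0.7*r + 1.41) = 1.26*r^3 + 7.97*r^2 + 0.69*r + 1.4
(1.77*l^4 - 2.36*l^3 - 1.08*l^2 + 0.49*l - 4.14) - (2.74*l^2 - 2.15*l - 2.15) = 1.77*l^4 - 2.36*l^3 - 3.82*l^2 + 2.64*l - 1.99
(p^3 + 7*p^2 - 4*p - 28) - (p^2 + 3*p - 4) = p^3 + 6*p^2 - 7*p - 24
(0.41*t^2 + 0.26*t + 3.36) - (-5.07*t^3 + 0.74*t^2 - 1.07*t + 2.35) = 5.07*t^3 - 0.33*t^2 + 1.33*t + 1.01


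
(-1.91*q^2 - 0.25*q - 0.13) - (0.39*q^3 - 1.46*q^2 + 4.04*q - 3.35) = -0.39*q^3 - 0.45*q^2 - 4.29*q + 3.22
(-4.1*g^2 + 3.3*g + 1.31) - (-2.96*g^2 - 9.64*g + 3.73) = -1.14*g^2 + 12.94*g - 2.42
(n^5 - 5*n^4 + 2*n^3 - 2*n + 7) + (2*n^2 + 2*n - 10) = n^5 - 5*n^4 + 2*n^3 + 2*n^2 - 3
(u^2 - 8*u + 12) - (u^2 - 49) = 61 - 8*u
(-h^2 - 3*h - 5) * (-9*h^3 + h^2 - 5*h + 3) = 9*h^5 + 26*h^4 + 47*h^3 + 7*h^2 + 16*h - 15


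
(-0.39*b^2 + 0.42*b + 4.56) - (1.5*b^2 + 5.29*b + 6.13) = -1.89*b^2 - 4.87*b - 1.57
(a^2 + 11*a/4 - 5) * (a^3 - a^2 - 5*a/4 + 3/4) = a^5 + 7*a^4/4 - 9*a^3 + 37*a^2/16 + 133*a/16 - 15/4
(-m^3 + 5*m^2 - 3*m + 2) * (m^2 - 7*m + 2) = -m^5 + 12*m^4 - 40*m^3 + 33*m^2 - 20*m + 4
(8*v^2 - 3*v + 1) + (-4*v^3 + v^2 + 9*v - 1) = -4*v^3 + 9*v^2 + 6*v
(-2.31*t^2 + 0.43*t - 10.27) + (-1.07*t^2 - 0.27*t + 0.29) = -3.38*t^2 + 0.16*t - 9.98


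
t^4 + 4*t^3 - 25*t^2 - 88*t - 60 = (t - 5)*(t + 1)*(t + 2)*(t + 6)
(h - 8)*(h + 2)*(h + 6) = h^3 - 52*h - 96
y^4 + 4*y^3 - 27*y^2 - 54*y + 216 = (y - 3)^2*(y + 4)*(y + 6)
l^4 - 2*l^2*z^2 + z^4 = (l - z)^2*(l + z)^2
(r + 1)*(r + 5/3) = r^2 + 8*r/3 + 5/3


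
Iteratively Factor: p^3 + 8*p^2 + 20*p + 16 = (p + 2)*(p^2 + 6*p + 8) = (p + 2)*(p + 4)*(p + 2)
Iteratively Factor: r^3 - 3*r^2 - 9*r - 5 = (r - 5)*(r^2 + 2*r + 1) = (r - 5)*(r + 1)*(r + 1)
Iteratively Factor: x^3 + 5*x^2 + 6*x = (x + 3)*(x^2 + 2*x) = (x + 2)*(x + 3)*(x)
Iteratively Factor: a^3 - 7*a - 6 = (a - 3)*(a^2 + 3*a + 2) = (a - 3)*(a + 1)*(a + 2)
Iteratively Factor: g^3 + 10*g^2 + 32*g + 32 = (g + 4)*(g^2 + 6*g + 8) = (g + 4)^2*(g + 2)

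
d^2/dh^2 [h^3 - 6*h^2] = 6*h - 12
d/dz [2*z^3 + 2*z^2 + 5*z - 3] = 6*z^2 + 4*z + 5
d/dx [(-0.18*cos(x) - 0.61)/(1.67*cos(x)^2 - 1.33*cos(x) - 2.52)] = (-0.3006*cos(x)^2 - 2.0374*cos(x) + 0.3577)*sin(x)/(2.7889*cos(x)^4 - 4.4422*cos(x)^3 - 6.6479*cos(x)^2 + 6.7032*cos(x) + 6.3504)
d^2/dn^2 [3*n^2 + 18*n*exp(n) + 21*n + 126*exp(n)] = 18*n*exp(n) + 162*exp(n) + 6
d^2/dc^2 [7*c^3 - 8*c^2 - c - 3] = 42*c - 16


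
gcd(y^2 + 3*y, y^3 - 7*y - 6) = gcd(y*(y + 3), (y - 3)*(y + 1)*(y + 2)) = 1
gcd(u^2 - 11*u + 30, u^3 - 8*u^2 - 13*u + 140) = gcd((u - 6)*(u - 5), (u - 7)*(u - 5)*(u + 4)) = u - 5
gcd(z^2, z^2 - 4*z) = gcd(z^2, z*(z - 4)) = z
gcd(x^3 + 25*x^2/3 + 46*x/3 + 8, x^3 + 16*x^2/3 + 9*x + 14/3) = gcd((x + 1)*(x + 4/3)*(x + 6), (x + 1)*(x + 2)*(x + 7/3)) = x + 1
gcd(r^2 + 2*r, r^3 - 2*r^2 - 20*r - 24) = r + 2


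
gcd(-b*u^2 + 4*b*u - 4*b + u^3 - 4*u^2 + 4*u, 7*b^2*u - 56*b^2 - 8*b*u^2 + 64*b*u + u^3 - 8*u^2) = -b + u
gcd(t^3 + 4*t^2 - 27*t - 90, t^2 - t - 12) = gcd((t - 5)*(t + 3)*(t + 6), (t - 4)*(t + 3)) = t + 3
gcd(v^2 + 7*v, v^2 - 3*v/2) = v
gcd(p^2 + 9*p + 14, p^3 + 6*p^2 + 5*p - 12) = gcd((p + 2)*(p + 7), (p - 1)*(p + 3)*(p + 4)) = 1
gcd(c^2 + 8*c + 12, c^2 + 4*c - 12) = c + 6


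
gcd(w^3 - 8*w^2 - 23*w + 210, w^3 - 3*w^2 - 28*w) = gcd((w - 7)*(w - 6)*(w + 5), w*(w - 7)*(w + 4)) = w - 7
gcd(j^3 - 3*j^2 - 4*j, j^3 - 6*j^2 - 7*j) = j^2 + j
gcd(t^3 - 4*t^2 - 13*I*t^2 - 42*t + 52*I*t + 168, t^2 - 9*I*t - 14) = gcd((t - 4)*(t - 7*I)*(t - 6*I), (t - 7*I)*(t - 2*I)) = t - 7*I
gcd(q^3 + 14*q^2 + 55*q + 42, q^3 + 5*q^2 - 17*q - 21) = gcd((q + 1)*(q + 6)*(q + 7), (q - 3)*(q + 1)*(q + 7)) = q^2 + 8*q + 7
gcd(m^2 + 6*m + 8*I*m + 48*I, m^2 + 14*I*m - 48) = m + 8*I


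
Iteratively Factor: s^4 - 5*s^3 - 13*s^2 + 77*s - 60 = (s + 4)*(s^3 - 9*s^2 + 23*s - 15) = (s - 5)*(s + 4)*(s^2 - 4*s + 3) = (s - 5)*(s - 1)*(s + 4)*(s - 3)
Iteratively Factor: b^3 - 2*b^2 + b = (b - 1)*(b^2 - b) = (b - 1)^2*(b)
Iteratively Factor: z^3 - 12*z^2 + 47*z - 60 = (z - 5)*(z^2 - 7*z + 12) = (z - 5)*(z - 4)*(z - 3)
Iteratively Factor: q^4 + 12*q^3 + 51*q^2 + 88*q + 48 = (q + 4)*(q^3 + 8*q^2 + 19*q + 12) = (q + 3)*(q + 4)*(q^2 + 5*q + 4) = (q + 1)*(q + 3)*(q + 4)*(q + 4)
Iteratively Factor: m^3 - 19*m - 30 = (m - 5)*(m^2 + 5*m + 6) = (m - 5)*(m + 2)*(m + 3)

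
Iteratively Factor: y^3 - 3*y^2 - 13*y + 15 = (y - 5)*(y^2 + 2*y - 3) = (y - 5)*(y + 3)*(y - 1)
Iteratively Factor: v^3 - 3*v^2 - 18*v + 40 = (v + 4)*(v^2 - 7*v + 10) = (v - 5)*(v + 4)*(v - 2)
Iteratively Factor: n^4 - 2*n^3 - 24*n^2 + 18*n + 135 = (n + 3)*(n^3 - 5*n^2 - 9*n + 45) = (n + 3)^2*(n^2 - 8*n + 15) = (n - 3)*(n + 3)^2*(n - 5)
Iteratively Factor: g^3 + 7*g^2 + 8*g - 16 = (g - 1)*(g^2 + 8*g + 16) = (g - 1)*(g + 4)*(g + 4)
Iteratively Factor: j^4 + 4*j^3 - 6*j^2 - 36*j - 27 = (j + 3)*(j^3 + j^2 - 9*j - 9) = (j + 1)*(j + 3)*(j^2 - 9) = (j + 1)*(j + 3)^2*(j - 3)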